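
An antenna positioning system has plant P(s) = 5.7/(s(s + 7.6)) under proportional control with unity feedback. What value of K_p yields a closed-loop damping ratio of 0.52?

K_p = 9.37

Closed-loop characteristic equation: s² + 7.6s + K_p·5.7 = 0.
So ω_n = √(5.7K_p) and 2ζω_n = 7.6, giving ζ = 7.6/(2√(5.7K_p)).
Setting ζ = 0.52: √(5.7K_p) = 7.6/(2·0.52) = 7.308, so K_p = 53.4/5.7 = 9.37.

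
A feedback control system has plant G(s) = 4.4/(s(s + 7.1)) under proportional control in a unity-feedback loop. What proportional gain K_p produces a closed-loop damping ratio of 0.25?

K_p = 45.8

Closed-loop characteristic equation: s² + 7.1s + K_p·4.4 = 0.
So ω_n = √(4.4K_p) and 2ζω_n = 7.1, giving ζ = 7.1/(2√(4.4K_p)).
Setting ζ = 0.25: √(4.4K_p) = 7.1/(2·0.25) = 14.2, so K_p = 201.6/4.4 = 45.8.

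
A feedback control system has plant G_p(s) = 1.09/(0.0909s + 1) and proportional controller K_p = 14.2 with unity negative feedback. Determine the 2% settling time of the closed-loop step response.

Closed loop: T(s) = K_p·G_p/(1+K_p·G_p) = 15.48/(0.0909s + 1 + 15.48), with pole at s = −(1 + 15.48)/0.0909 = −181.3.
τ = 1/181.3 = 0.005516 s, so 2% settling time ≈ 4τ = 0.0221 s.

T_s ≈ 0.0221 s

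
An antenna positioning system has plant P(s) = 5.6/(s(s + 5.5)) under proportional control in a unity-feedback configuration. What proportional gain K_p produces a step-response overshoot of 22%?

K_p = 7.16

From %OS = 100·exp(−πζ/√(1−ζ²)) = 22%, ζ = −ln(0.22)/√(π²+ln²(0.22)) = 0.4342.
Characteristic equation s² + 5.5s + 5.6K_p = 0 gives ζ = 5.5/(2√(5.6K_p)).
Setting ζ = 0.4342: √(5.6K_p) = 5.5/(2·0.4342) = 6.334, so K_p = 40.12/5.6 = 7.16.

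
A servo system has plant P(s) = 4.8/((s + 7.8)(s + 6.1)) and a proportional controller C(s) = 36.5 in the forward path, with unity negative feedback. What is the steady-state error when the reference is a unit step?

0.214

The loop is type 0. Static position error constant K_pos = C(0)·P(0) = 36.5·0.1009 = 3.682.
Steady-state error to a unit step: e_ss = 1/(1+K_pos) = 1/4.682 = 0.214.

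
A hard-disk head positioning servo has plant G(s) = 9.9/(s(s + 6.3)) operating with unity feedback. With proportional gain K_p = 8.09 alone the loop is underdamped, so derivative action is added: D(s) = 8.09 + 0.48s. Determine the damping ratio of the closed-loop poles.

Forward path: (8.09 + 0.48s)·9.9/(s(s+6.3)). The closed-loop characteristic equation is s² + (6.3 + 9.9·0.48)s + 9.9·8.09 = 0.
That is s² + 11.05s + 80.09 = 0, so ω_n = 8.949 rad/s and ζ = 11.05/(2·8.949) = 0.6175.

ζ = 0.617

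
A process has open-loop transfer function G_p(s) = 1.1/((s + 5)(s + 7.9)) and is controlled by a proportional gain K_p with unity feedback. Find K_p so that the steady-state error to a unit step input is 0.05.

K_p = 682

For a type-0 loop with proportional control, e_ss = 1/(1 + K_p·G_p(0)).
G_p(0) = 0.02785. Require 1/(1 + K_p·0.02785) = 0.05, so 1 + 0.02785·K_p = 20.
K_p = (20 − 1)/0.02785 = 682.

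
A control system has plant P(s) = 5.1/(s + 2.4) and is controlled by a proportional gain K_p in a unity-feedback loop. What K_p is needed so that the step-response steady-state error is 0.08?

K_p = 5.41

The loop is type 0, so e_ss(step) = 1/(1 + K_pos) with K_pos = K_p·P(0).
P(0) = 2.125. Require 1/(1 + K_p·2.125) = 0.08, so 1 + 2.125·K_p = 12.5.
K_p = (12.5 − 1)/2.125 = 5.41.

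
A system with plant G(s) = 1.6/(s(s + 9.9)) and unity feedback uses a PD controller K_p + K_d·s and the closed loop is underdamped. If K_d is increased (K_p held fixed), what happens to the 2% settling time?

Characteristic equation s² + (9.9 + 1.6K_d)s + 1.6K_p = 0: raising K_d increases ζω_n = (9.9+1.6K_d)/2 while the loop stays underdamped, so T_s ≈ 4/(ζω_n) decreases.

decrease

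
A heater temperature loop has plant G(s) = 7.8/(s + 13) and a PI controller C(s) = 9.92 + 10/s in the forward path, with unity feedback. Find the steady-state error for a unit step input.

The open loop C(s)G(s) has a pole at the origin (type 1), so the static position error constant is infinite and e_ss = 1/(1+∞) = 0.

0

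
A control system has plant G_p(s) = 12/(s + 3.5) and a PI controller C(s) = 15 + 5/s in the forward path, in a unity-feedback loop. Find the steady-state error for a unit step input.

0

The open loop C(s)G_p(s) has a pole at the origin (type 1), so the static position error constant is infinite and e_ss = 1/(1+∞) = 0.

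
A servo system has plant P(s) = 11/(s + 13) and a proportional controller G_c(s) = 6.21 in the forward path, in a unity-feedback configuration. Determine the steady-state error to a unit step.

0.16

The loop is type 0. Static position error constant K_pos = G_c(0)·P(0) = 6.21·0.8462 = 5.255.
Steady-state error to a unit step: e_ss = 1/(1+K_pos) = 1/6.255 = 0.16.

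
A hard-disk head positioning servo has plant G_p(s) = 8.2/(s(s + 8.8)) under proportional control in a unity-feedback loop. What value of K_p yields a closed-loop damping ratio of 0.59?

Closed-loop characteristic equation: s² + 8.8s + K_p·8.2 = 0.
So ω_n = √(8.2K_p) and 2ζω_n = 8.8, giving ζ = 8.8/(2√(8.2K_p)).
Setting ζ = 0.59: √(8.2K_p) = 8.8/(2·0.59) = 7.458, so K_p = 55.62/8.2 = 6.78.

K_p = 6.78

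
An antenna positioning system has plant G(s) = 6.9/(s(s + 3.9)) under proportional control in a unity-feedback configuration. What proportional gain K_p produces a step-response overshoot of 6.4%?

K_p = 1.27

From %OS = 100·exp(−πζ/√(1−ζ²)) = 6.4%, ζ = −ln(0.064)/√(π²+ln²(0.064)) = 0.6585.
Characteristic equation s² + 3.9s + 6.9K_p = 0 gives ζ = 3.9/(2√(6.9K_p)).
Setting ζ = 0.6585: √(6.9K_p) = 3.9/(2·0.6585) = 2.961, so K_p = 8.769/6.9 = 1.27.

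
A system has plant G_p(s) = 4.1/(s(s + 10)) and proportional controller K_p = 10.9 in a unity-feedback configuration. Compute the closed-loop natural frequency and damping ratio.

1 + K_p·G_p(s) = 0 gives s² + 10s + 44.69 = 0.
Matching s² + 2ζω_n s + ω_n²: ω_n = √44.69 = 6.685 rad/s and 2ζω_n = 10, so ζ = 10/(2·6.685) = 0.748.

ω_n = 6.69 rad/s, ζ = 0.748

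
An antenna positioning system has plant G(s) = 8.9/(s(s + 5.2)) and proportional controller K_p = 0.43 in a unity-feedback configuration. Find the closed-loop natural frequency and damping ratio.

The closed-loop denominator is s(s+5.2) + 0.43·8.9 = s² + 5.2s + 3.827.
So ω_n² = 3.827 ⇒ ω_n = 1.956 rad/s, and ζ = 5.2/(2ω_n) = 1.33.

ω_n = 1.96 rad/s, ζ = 1.33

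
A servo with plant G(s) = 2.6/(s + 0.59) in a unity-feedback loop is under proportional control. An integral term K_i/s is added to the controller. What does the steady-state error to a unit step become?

0

Adding integral action puts a pole at s = 0 in the forward path, raising the system type to 1; a type-1 loop has zero steady-state error to a step.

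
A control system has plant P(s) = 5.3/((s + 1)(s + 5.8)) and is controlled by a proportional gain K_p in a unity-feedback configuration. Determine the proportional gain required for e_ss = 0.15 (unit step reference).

K_p = 6.2

For a type-0 loop with proportional control, e_ss = 1/(1 + K_p·P(0)).
P(0) = 0.9138. Require 1/(1 + K_p·0.9138) = 0.15, so 1 + 0.9138·K_p = 6.667.
K_p = (6.667 − 1)/0.9138 = 6.2.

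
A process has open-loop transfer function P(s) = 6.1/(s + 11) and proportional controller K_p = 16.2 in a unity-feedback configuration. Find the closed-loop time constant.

τ = 0.00911 s

Closed-loop transfer function: T(s) = K_p·P(s)/(1 + K_p·P(s)) = 98.82/(s + 11 + 98.82) = 98.82/(s + 109.8).
Time constant τ = 1/109.8 = 0.00911 s.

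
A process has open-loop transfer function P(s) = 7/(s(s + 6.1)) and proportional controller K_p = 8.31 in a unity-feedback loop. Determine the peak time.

T_p = 0.449 s

Closed-loop characteristic equation: s² + 6.1s + 58.17 = 0, so ω_n = 7.627 rad/s and ζ = 6.1/(2·7.627) = 0.3999.
Damped frequency ω_d = ω_n√(1−ζ²) = 6.991 rad/s, so peak time T_p = π/ω_d = 0.449 s.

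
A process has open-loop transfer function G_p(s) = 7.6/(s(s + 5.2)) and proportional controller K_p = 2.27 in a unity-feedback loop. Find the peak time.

T_p = 0.97 s

Closed-loop characteristic equation: s² + 5.2s + 17.25 = 0, so ω_n = 4.154 rad/s and ζ = 5.2/(2·4.154) = 0.626.
Damped frequency ω_d = ω_n√(1−ζ²) = 3.239 rad/s, so peak time T_p = π/ω_d = 0.97 s.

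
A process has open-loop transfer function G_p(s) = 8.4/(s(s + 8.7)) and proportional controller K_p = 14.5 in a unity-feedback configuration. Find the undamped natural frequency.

The closed-loop denominator is s(s+8.7) + 14.5·8.4 = s² + 8.7s + 121.8.
Matching s² + 2ζω_n s + ω_n²: ω_n = √121.8 = 11.04 rad/s and 2ζω_n = 8.7, so ζ = 8.7/(2·11.04) = 0.394.

ω_n = 11 rad/s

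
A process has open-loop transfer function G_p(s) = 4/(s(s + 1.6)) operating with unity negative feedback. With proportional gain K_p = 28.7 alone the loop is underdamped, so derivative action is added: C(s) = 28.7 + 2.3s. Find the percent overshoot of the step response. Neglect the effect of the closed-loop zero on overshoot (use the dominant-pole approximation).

Forward path: (28.7 + 2.3s)·4/(s(s+1.6)). The closed-loop characteristic equation is s² + (1.6 + 4·2.3)s + 4·28.7 = 0.
That is s² + 10.8s + 114.8 = 0, so ω_n = 10.71 rad/s and ζ = 10.8/(2·10.71) = 0.504.
%OS = 100·exp(−πζ/√(1−ζ²)) = 16%.

16%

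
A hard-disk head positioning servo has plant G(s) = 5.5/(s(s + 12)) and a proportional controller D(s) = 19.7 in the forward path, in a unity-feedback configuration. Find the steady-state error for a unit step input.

The open loop D(s)G(s) has a pole at the origin (type 1), so the static position error constant is infinite and e_ss = 1/(1+∞) = 0.

0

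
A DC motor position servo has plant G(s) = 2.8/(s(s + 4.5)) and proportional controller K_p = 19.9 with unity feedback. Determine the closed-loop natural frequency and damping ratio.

With unity feedback the closed-loop characteristic equation is s² + 4.5s + 19.9·2.8 = s² + 4.5s + 55.72 = 0.
So ω_n² = 55.72 ⇒ ω_n = 7.465 rad/s, and ζ = 4.5/(2ω_n) = 0.301.

ω_n = 7.46 rad/s, ζ = 0.301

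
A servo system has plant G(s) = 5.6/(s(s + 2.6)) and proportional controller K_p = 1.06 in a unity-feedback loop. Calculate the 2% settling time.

The closed-loop denominator s² + 2.6s + 5.936 gives ω_n = √5.936 = 2.436 and ζ = 2.6/(2ω_n) = 0.5336.
2% settling time T_s ≈ 4/(ζω_n) = 4/1.3 = 3.08 s.

T_s ≈ 3.08 s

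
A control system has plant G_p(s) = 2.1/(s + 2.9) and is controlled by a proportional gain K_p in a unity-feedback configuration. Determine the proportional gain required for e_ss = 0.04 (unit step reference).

For a type-0 loop with proportional control, e_ss = 1/(1 + K_p·G_p(0)).
G_p(0) = 0.7241. Require 1/(1 + K_p·0.7241) = 0.04, so 1 + 0.7241·K_p = 25.
K_p = (25 − 1)/0.7241 = 33.1.

K_p = 33.1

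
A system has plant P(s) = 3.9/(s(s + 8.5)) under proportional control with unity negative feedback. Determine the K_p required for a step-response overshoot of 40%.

From %OS = 100·exp(−πζ/√(1−ζ²)) = 40%, ζ = −ln(0.4)/√(π²+ln²(0.4)) = 0.28.
Characteristic equation s² + 8.5s + 3.9K_p = 0 gives ζ = 8.5/(2√(3.9K_p)).
Setting ζ = 0.28: √(3.9K_p) = 8.5/(2·0.28) = 15.18, so K_p = 230.4/3.9 = 59.1.

K_p = 59.1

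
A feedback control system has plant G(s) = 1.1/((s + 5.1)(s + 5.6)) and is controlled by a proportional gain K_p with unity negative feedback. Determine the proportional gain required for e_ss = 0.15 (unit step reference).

The loop is type 0, so e_ss(step) = 1/(1 + K_pos) with K_pos = K_p·G(0).
G(0) = 0.03852. Require 1/(1 + K_p·0.03852) = 0.15, so 1 + 0.03852·K_p = 6.667.
K_p = (6.667 − 1)/0.03852 = 147.

K_p = 147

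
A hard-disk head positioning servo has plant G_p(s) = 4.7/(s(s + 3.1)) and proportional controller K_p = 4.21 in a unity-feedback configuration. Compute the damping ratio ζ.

ζ = 0.348

With unity feedback the closed-loop characteristic equation is s² + 3.1s + 4.21·4.7 = s² + 3.1s + 19.79 = 0.
Matching s² + 2ζω_n s + ω_n²: ω_n = √19.79 = 4.448 rad/s and 2ζω_n = 3.1, so ζ = 3.1/(2·4.448) = 0.348.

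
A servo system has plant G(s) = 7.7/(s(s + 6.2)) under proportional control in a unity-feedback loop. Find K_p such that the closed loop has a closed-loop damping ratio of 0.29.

K_p = 14.8

Closed-loop characteristic equation: s² + 6.2s + K_p·7.7 = 0.
So ω_n = √(7.7K_p) and 2ζω_n = 6.2, giving ζ = 6.2/(2√(7.7K_p)).
Setting ζ = 0.29: √(7.7K_p) = 6.2/(2·0.29) = 10.69, so K_p = 114.3/7.7 = 14.8.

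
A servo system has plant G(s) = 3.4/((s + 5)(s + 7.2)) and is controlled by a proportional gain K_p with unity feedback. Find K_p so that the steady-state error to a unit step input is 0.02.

K_p = 519

For a type-0 loop with proportional control, e_ss = 1/(1 + K_p·G(0)).
G(0) = 0.09444. Require 1/(1 + K_p·0.09444) = 0.02, so 1 + 0.09444·K_p = 50.
K_p = (50 − 1)/0.09444 = 519.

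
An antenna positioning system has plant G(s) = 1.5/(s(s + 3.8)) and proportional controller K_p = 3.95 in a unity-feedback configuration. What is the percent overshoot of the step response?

1.98%

Closed-loop characteristic equation: s² + 3.8s + 5.925 = 0, so ω_n = 2.434 rad/s and ζ = 3.8/(2·2.434) = 0.7806.
%OS = 100·exp(−πζ/√(1−ζ²)) = 100·exp(−π·0.7806/√0.3907) = 1.98%.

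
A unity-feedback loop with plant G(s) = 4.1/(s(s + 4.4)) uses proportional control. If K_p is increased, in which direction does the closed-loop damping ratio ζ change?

ζ = 4.4/(2√(4.1K_p)); increasing K_p raises the denominator, so ζ falls.

decrease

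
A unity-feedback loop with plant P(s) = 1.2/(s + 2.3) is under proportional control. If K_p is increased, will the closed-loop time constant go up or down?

decrease

Closed-loop pole is at s = −(2.3+K_p·1.2); larger K_p moves it further left, so τ = 1/(2.3+K_p·1.2) decreases.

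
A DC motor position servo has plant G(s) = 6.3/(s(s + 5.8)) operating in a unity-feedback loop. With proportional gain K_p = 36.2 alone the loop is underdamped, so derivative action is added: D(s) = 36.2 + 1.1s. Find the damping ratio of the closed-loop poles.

Forward path: (36.2 + 1.1s)·6.3/(s(s+5.8)). The closed-loop characteristic equation is s² + (5.8 + 6.3·1.1)s + 6.3·36.2 = 0.
That is s² + 12.73s + 228.1 = 0, so ω_n = 15.1 rad/s and ζ = 12.73/(2·15.1) = 0.4215.

ζ = 0.421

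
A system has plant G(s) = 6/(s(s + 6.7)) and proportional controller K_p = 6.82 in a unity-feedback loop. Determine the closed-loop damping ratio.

ζ = 0.524

The closed-loop denominator is s(s+6.7) + 6.82·6 = s² + 6.7s + 40.92.
So ω_n² = 40.92 ⇒ ω_n = 6.397 rad/s, and ζ = 6.7/(2ω_n) = 0.524.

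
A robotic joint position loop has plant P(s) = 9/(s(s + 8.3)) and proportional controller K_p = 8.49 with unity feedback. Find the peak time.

T_p = 0.408 s

From 1 + K_pP(s) = 0: s² + 8.3s + 76.41 = 0 ⇒ ω_n = 8.741, ζ = 0.4748.
Damped frequency ω_d = ω_n√(1−ζ²) = 7.693 rad/s, so peak time T_p = π/ω_d = 0.408 s.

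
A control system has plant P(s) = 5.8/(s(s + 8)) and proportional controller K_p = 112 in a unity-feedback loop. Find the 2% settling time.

T_s ≈ 1 s

The closed-loop denominator s² + 8s + 649.6 gives ω_n = √649.6 = 25.49 and ζ = 8/(2ω_n) = 0.1569.
2% settling time T_s ≈ 4/(ζω_n) = 4/4 = 1 s.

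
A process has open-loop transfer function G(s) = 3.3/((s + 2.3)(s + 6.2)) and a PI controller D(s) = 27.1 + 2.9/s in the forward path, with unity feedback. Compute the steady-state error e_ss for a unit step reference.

The open loop D(s)G(s) has a pole at the origin (type 1), so the static position error constant is infinite and e_ss = 1/(1+∞) = 0.

0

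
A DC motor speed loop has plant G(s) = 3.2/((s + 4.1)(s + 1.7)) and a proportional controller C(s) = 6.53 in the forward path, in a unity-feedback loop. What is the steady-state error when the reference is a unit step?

The loop is type 0. Static position error constant K_pos = C(0)·G(0) = 6.53·0.4591 = 2.998.
Steady-state error to a unit step: e_ss = 1/(1+K_pos) = 1/3.998 = 0.25.

0.25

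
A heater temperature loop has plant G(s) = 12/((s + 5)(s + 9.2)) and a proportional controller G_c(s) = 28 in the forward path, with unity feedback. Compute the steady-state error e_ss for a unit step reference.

The loop is type 0. Static position error constant K_pos = G_c(0)·G(0) = 28·0.2609 = 7.304.
Steady-state error to a unit step: e_ss = 1/(1+K_pos) = 1/8.304 = 0.12.

0.12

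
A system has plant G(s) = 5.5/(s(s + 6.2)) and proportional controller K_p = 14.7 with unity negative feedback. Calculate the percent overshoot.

31.5%

From 1 + K_pG(s) = 0: s² + 6.2s + 80.85 = 0 ⇒ ω_n = 8.992, ζ = 0.3448.
%OS = 100·exp(−πζ/√(1−ζ²)) = 100·exp(−π·0.3448/√0.8811) = 31.5%.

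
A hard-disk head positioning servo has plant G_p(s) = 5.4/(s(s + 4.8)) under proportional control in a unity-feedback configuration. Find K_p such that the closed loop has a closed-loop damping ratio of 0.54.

Closed-loop characteristic equation: s² + 4.8s + K_p·5.4 = 0.
So ω_n = √(5.4K_p) and 2ζω_n = 4.8, giving ζ = 4.8/(2√(5.4K_p)).
Setting ζ = 0.54: √(5.4K_p) = 4.8/(2·0.54) = 4.444, so K_p = 19.75/5.4 = 3.66.

K_p = 3.66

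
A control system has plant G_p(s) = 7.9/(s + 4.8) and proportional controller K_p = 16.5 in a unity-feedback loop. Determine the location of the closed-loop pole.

Closed-loop transfer function: T(s) = K_p·G_p(s)/(1 + K_p·G_p(s)) = 130.3/(s + 4.8 + 130.3) = 130.3/(s + 135.2).
The closed-loop pole is at s = −135.2.

s = -135.2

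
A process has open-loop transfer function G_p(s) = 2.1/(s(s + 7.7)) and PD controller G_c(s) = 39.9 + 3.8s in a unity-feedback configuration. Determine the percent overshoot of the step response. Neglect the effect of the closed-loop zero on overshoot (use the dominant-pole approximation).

0.545%

Forward path: (39.9 + 3.8s)·2.1/(s(s+7.7)). The closed-loop characteristic equation is s² + (7.7 + 2.1·3.8)s + 2.1·39.9 = 0.
That is s² + 15.68s + 83.79 = 0, so ω_n = 9.154 rad/s and ζ = 15.68/(2·9.154) = 0.8565.
%OS = 100·exp(−πζ/√(1−ζ²)) = 0.545%.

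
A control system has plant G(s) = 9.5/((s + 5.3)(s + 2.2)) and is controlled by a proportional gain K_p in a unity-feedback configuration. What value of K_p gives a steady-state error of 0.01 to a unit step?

Steady-state error for a unit step on this type-0 loop is 1/(1 + K_p·G(0)).
G(0) = 0.8148. Require 1/(1 + K_p·0.8148) = 0.01, so 1 + 0.8148·K_p = 100.
K_p = (100 − 1)/0.8148 = 122.

K_p = 122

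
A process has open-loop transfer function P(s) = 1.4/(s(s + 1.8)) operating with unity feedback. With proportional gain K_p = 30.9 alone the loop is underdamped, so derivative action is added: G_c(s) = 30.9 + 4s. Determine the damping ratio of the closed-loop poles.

Forward path: (30.9 + 4s)·1.4/(s(s+1.8)). The closed-loop characteristic equation is s² + (1.8 + 1.4·4)s + 1.4·30.9 = 0.
That is s² + 7.4s + 43.26 = 0, so ω_n = 6.577 rad/s and ζ = 7.4/(2·6.577) = 0.5625.

ζ = 0.563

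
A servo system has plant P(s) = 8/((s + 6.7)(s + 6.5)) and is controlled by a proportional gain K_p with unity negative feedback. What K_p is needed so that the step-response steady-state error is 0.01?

For a type-0 loop with proportional control, e_ss = 1/(1 + K_p·P(0)).
P(0) = 0.1837. Require 1/(1 + K_p·0.1837) = 0.01, so 1 + 0.1837·K_p = 100.
K_p = (100 − 1)/0.1837 = 539.

K_p = 539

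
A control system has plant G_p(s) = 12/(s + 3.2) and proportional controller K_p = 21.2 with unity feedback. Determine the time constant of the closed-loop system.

Closed-loop transfer function: T(s) = K_p·G_p(s)/(1 + K_p·G_p(s)) = 254.4/(s + 3.2 + 254.4) = 254.4/(s + 257.6).
Time constant τ = 1/257.6 = 0.00388 s.

τ = 0.00388 s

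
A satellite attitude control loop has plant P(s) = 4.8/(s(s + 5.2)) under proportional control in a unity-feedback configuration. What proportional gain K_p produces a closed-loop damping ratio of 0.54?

K_p = 4.83

Closed-loop characteristic equation: s² + 5.2s + K_p·4.8 = 0.
So ω_n = √(4.8K_p) and 2ζω_n = 5.2, giving ζ = 5.2/(2√(4.8K_p)).
Setting ζ = 0.54: √(4.8K_p) = 5.2/(2·0.54) = 4.815, so K_p = 23.18/4.8 = 4.83.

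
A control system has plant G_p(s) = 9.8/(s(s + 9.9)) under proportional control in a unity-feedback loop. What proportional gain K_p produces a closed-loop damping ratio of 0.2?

Closed-loop characteristic equation: s² + 9.9s + K_p·9.8 = 0.
So ω_n = √(9.8K_p) and 2ζω_n = 9.9, giving ζ = 9.9/(2√(9.8K_p)).
Setting ζ = 0.2: √(9.8K_p) = 9.9/(2·0.2) = 24.75, so K_p = 612.6/9.8 = 62.5.

K_p = 62.5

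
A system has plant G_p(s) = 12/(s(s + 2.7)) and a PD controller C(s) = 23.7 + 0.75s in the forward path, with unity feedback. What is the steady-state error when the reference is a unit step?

The open loop C(s)G_p(s) has a pole at the origin (type 1), so the static position error constant is infinite and e_ss = 1/(1+∞) = 0.

0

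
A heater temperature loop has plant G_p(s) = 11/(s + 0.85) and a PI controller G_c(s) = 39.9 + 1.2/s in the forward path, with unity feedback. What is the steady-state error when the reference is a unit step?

The open loop G_c(s)G_p(s) has a pole at the origin (type 1), so the static position error constant is infinite and e_ss = 1/(1+∞) = 0.

0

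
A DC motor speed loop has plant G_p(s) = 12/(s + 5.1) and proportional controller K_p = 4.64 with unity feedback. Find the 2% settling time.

Closed-loop transfer function: T(s) = K_p·G_p(s)/(1 + K_p·G_p(s)) = 55.68/(s + 5.1 + 55.68) = 55.68/(s + 60.78).
Time constant τ = 1/60.78 = 0.01645 s, so the 2% settling time is about 4τ = 0.0658 s.

T_s ≈ 0.0658 s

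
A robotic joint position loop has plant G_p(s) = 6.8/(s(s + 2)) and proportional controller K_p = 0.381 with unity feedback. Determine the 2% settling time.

T_s ≈ 4 s

The closed-loop denominator s² + 2s + 2.591 gives ω_n = √2.591 = 1.61 and ζ = 2/(2ω_n) = 0.6213.
2% settling time T_s ≈ 4/(ζω_n) = 4/1 = 4 s.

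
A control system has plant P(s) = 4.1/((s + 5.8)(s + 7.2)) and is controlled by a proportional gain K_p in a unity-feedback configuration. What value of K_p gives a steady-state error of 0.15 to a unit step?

K_p = 57.7

The loop is type 0, so e_ss(step) = 1/(1 + K_pos) with K_pos = K_p·P(0).
P(0) = 0.09818. Require 1/(1 + K_p·0.09818) = 0.15, so 1 + 0.09818·K_p = 6.667.
K_p = (6.667 − 1)/0.09818 = 57.7.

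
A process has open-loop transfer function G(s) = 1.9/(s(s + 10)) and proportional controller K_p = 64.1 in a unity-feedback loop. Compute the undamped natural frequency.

1 + K_p·G(s) = 0 gives s² + 10s + 121.8 = 0.
Matching s² + 2ζω_n s + ω_n²: ω_n = √121.8 = 11.04 rad/s and 2ζω_n = 10, so ζ = 10/(2·11.04) = 0.453.

ω_n = 11 rad/s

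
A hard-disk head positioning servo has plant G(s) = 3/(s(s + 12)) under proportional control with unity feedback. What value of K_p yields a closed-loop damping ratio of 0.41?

K_p = 71.4

Closed-loop characteristic equation: s² + 12s + K_p·3 = 0.
So ω_n = √(3K_p) and 2ζω_n = 12, giving ζ = 12/(2√(3K_p)).
Setting ζ = 0.41: √(3K_p) = 12/(2·0.41) = 14.63, so K_p = 214.2/3 = 71.4.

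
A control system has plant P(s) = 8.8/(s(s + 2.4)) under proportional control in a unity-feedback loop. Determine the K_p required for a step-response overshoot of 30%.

From %OS = 100·exp(−πζ/√(1−ζ²)) = 30%, ζ = −ln(0.3)/√(π²+ln²(0.3)) = 0.3579.
Characteristic equation s² + 2.4s + 8.8K_p = 0 gives ζ = 2.4/(2√(8.8K_p)).
Setting ζ = 0.3579: √(8.8K_p) = 2.4/(2·0.3579) = 3.353, so K_p = 11.24/8.8 = 1.28.

K_p = 1.28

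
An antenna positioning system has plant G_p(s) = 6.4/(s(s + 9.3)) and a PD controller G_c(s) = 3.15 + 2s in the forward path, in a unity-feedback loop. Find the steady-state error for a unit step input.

0

The open loop G_c(s)G_p(s) has a pole at the origin (type 1), so the static position error constant is infinite and e_ss = 1/(1+∞) = 0.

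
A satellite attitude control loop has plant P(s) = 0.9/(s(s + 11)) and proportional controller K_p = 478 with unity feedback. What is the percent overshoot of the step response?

42.1%

Closed-loop characteristic equation: s² + 11s + 430.2 = 0, so ω_n = 20.74 rad/s and ζ = 11/(2·20.74) = 0.2652.
%OS = 100·exp(−πζ/√(1−ζ²)) = 100·exp(−π·0.2652/√0.9297) = 42.1%.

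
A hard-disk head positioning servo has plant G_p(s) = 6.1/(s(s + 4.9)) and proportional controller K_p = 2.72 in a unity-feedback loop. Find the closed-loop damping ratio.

The closed-loop denominator is s(s+4.9) + 2.72·6.1 = s² + 4.9s + 16.59.
Matching s² + 2ζω_n s + ω_n²: ω_n = √16.59 = 4.073 rad/s and 2ζω_n = 4.9, so ζ = 4.9/(2·4.073) = 0.601.

ζ = 0.601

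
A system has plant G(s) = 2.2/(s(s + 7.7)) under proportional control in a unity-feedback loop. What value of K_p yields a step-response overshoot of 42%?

K_p = 95.1

From %OS = 100·exp(−πζ/√(1−ζ²)) = 42%, ζ = −ln(0.42)/√(π²+ln²(0.42)) = 0.2662.
Characteristic equation s² + 7.7s + 2.2K_p = 0 gives ζ = 7.7/(2√(2.2K_p)).
Setting ζ = 0.2662: √(2.2K_p) = 7.7/(2·0.2662) = 14.46, so K_p = 209.2/2.2 = 95.1.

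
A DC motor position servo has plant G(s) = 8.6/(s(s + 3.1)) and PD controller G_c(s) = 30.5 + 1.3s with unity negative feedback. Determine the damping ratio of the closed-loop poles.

Forward path: (30.5 + 1.3s)·8.6/(s(s+3.1)). The closed-loop characteristic equation is s² + (3.1 + 8.6·1.3)s + 8.6·30.5 = 0.
That is s² + 14.28s + 262.3 = 0, so ω_n = 16.2 rad/s and ζ = 14.28/(2·16.2) = 0.4409.

ζ = 0.441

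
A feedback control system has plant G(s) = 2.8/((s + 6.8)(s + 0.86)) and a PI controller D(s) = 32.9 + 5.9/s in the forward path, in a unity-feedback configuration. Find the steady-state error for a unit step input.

0

The open loop D(s)G(s) has a pole at the origin (type 1), so the static position error constant is infinite and e_ss = 1/(1+∞) = 0.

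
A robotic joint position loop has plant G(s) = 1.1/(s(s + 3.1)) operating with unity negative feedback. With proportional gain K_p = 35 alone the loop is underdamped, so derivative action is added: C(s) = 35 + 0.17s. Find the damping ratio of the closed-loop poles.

ζ = 0.265

Forward path: (35 + 0.17s)·1.1/(s(s+3.1)). The closed-loop characteristic equation is s² + (3.1 + 1.1·0.17)s + 1.1·35 = 0.
That is s² + 3.287s + 38.5 = 0, so ω_n = 6.205 rad/s and ζ = 3.287/(2·6.205) = 0.2649.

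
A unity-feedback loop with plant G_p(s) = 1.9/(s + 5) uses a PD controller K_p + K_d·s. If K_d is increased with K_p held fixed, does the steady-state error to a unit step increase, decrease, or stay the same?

K_d affects only the transient (the s-coefficient); the DC loop gain, and hence e_ss, depends only on K_p.

unchanged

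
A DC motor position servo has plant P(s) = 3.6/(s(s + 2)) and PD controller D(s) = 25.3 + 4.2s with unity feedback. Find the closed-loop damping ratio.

ζ = 0.897

Forward path: (25.3 + 4.2s)·3.6/(s(s+2)). The closed-loop characteristic equation is s² + (2 + 3.6·4.2)s + 3.6·25.3 = 0.
That is s² + 17.12s + 91.08 = 0, so ω_n = 9.544 rad/s and ζ = 17.12/(2·9.544) = 0.8969.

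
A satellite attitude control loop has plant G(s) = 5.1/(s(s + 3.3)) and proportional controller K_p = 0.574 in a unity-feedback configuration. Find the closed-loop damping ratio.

The closed-loop denominator is s(s+3.3) + 0.574·5.1 = s² + 3.3s + 2.927.
Matching s² + 2ζω_n s + ω_n²: ω_n = √2.927 = 1.711 rad/s and 2ζω_n = 3.3, so ζ = 3.3/(2·1.711) = 0.964.

ζ = 0.964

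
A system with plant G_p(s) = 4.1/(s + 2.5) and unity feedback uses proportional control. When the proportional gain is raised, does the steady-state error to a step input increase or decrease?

decrease

e_ss = 1/(1 + K_p·G_p(0)); a larger K_p raises the denominator, so e_ss decreases.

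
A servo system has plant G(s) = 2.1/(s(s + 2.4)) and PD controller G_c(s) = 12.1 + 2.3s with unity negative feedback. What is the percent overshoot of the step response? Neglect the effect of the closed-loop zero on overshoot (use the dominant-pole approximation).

Forward path: (12.1 + 2.3s)·2.1/(s(s+2.4)). The closed-loop characteristic equation is s² + (2.4 + 2.1·2.3)s + 2.1·12.1 = 0.
That is s² + 7.23s + 25.41 = 0, so ω_n = 5.041 rad/s and ζ = 7.23/(2·5.041) = 0.7171.
%OS = 100·exp(−πζ/√(1−ζ²)) = 3.94%.

3.94%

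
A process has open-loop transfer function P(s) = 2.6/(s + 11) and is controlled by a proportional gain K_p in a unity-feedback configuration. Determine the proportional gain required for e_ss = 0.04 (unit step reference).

K_p = 102

The loop is type 0, so e_ss(step) = 1/(1 + K_pos) with K_pos = K_p·P(0).
P(0) = 0.2364. Require 1/(1 + K_p·0.2364) = 0.04, so 1 + 0.2364·K_p = 25.
K_p = (25 − 1)/0.2364 = 102.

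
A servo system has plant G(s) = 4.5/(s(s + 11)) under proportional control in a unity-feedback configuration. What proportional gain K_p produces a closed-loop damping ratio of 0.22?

Closed-loop characteristic equation: s² + 11s + K_p·4.5 = 0.
So ω_n = √(4.5K_p) and 2ζω_n = 11, giving ζ = 11/(2√(4.5K_p)).
Setting ζ = 0.22: √(4.5K_p) = 11/(2·0.22) = 25, so K_p = 625/4.5 = 139.

K_p = 139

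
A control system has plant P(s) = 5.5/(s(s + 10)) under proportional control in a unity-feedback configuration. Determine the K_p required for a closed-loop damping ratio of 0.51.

Closed-loop characteristic equation: s² + 10s + K_p·5.5 = 0.
So ω_n = √(5.5K_p) and 2ζω_n = 10, giving ζ = 10/(2√(5.5K_p)).
Setting ζ = 0.51: √(5.5K_p) = 10/(2·0.51) = 9.804, so K_p = 96.12/5.5 = 17.5.

K_p = 17.5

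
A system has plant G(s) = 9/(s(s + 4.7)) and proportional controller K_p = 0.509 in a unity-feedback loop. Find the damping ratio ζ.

1 + K_p·G(s) = 0 gives s² + 4.7s + 4.581 = 0.
So ω_n² = 4.581 ⇒ ω_n = 2.14 rad/s, and ζ = 4.7/(2ω_n) = 1.1.

ζ = 1.1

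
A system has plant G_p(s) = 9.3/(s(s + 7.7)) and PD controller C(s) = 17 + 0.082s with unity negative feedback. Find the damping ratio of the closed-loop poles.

ζ = 0.337

Forward path: (17 + 0.082s)·9.3/(s(s+7.7)). The closed-loop characteristic equation is s² + (7.7 + 9.3·0.082)s + 9.3·17 = 0.
That is s² + 8.463s + 158.1 = 0, so ω_n = 12.57 rad/s and ζ = 8.463/(2·12.57) = 0.3365.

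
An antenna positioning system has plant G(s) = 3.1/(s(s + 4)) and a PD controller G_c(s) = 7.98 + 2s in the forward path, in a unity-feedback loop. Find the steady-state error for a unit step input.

0

The open loop G_c(s)G(s) has a pole at the origin (type 1), so the static position error constant is infinite and e_ss = 1/(1+∞) = 0.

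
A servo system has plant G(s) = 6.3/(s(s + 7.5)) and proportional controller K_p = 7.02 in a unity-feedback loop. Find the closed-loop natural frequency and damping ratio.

ω_n = 6.65 rad/s, ζ = 0.564

The closed-loop denominator is s(s+7.5) + 7.02·6.3 = s² + 7.5s + 44.23.
Matching s² + 2ζω_n s + ω_n²: ω_n = √44.23 = 6.65 rad/s and 2ζω_n = 7.5, so ζ = 7.5/(2·6.65) = 0.564.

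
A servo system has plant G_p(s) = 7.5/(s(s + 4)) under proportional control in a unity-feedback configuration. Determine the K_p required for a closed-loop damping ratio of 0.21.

Closed-loop characteristic equation: s² + 4s + K_p·7.5 = 0.
So ω_n = √(7.5K_p) and 2ζω_n = 4, giving ζ = 4/(2√(7.5K_p)).
Setting ζ = 0.21: √(7.5K_p) = 4/(2·0.21) = 9.524, so K_p = 90.7/7.5 = 12.1.

K_p = 12.1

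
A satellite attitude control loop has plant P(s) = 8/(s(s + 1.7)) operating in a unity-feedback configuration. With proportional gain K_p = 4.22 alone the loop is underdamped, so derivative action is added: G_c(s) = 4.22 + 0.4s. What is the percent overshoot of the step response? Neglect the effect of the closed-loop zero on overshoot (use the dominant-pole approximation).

Forward path: (4.22 + 0.4s)·8/(s(s+1.7)). The closed-loop characteristic equation is s² + (1.7 + 8·0.4)s + 8·4.22 = 0.
That is s² + 4.9s + 33.76 = 0, so ω_n = 5.81 rad/s and ζ = 4.9/(2·5.81) = 0.4217.
%OS = 100·exp(−πζ/√(1−ζ²)) = 23.2%.

23.2%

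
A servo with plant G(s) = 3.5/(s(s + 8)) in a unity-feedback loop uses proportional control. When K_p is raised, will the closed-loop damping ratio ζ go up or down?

decrease

ζ = 8/(2√(3.5K_p)); increasing K_p raises the denominator, so ζ falls.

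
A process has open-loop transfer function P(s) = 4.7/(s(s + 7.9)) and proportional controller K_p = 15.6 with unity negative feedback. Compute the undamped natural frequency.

The closed-loop denominator is s(s+7.9) + 15.6·4.7 = s² + 7.9s + 73.32.
So ω_n² = 73.32 ⇒ ω_n = 8.563 rad/s, and ζ = 7.9/(2ω_n) = 0.461.

ω_n = 8.56 rad/s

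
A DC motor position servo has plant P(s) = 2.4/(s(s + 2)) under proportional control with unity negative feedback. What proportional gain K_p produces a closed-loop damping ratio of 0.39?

Closed-loop characteristic equation: s² + 2s + K_p·2.4 = 0.
So ω_n = √(2.4K_p) and 2ζω_n = 2, giving ζ = 2/(2√(2.4K_p)).
Setting ζ = 0.39: √(2.4K_p) = 2/(2·0.39) = 2.564, so K_p = 6.575/2.4 = 2.74.

K_p = 2.74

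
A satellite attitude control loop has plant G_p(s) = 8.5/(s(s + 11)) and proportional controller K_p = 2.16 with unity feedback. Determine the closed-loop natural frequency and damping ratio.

ω_n = 4.28 rad/s, ζ = 1.28

1 + K_p·G_p(s) = 0 gives s² + 11s + 18.36 = 0.
Matching s² + 2ζω_n s + ω_n²: ω_n = √18.36 = 4.285 rad/s and 2ζω_n = 11, so ζ = 11/(2·4.285) = 1.28.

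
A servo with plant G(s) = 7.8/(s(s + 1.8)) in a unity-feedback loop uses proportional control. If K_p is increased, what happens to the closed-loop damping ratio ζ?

decrease

ζ = 1.8/(2√(7.8K_p)); increasing K_p raises the denominator, so ζ falls.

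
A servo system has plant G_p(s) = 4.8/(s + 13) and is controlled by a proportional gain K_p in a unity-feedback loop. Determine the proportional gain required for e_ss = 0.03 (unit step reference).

The loop is type 0, so e_ss(step) = 1/(1 + K_pos) with K_pos = K_p·G_p(0).
G_p(0) = 0.3692. Require 1/(1 + K_p·0.3692) = 0.03, so 1 + 0.3692·K_p = 33.33.
K_p = (33.33 − 1)/0.3692 = 87.6.

K_p = 87.6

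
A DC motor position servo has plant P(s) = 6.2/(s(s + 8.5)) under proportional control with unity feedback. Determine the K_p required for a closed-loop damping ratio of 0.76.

K_p = 5.04

Closed-loop characteristic equation: s² + 8.5s + K_p·6.2 = 0.
So ω_n = √(6.2K_p) and 2ζω_n = 8.5, giving ζ = 8.5/(2√(6.2K_p)).
Setting ζ = 0.76: √(6.2K_p) = 8.5/(2·0.76) = 5.592, so K_p = 31.27/6.2 = 5.04.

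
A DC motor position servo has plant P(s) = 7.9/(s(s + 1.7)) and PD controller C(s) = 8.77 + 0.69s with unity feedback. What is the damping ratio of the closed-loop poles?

ζ = 0.43

Forward path: (8.77 + 0.69s)·7.9/(s(s+1.7)). The closed-loop characteristic equation is s² + (1.7 + 7.9·0.69)s + 7.9·8.77 = 0.
That is s² + 7.151s + 69.28 = 0, so ω_n = 8.324 rad/s and ζ = 7.151/(2·8.324) = 0.4296.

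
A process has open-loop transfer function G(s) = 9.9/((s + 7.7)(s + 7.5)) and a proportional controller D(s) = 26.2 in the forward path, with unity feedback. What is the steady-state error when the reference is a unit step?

0.182

The loop is type 0. Static position error constant K_pos = D(0)·G(0) = 26.2·0.1714 = 4.491.
Steady-state error to a unit step: e_ss = 1/(1+K_pos) = 1/5.491 = 0.182.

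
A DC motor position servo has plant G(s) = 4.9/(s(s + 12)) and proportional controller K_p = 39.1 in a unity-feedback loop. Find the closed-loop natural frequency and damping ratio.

ω_n = 13.8 rad/s, ζ = 0.433

1 + K_p·G(s) = 0 gives s² + 12s + 191.6 = 0.
Matching s² + 2ζω_n s + ω_n²: ω_n = √191.6 = 13.84 rad/s and 2ζω_n = 12, so ζ = 12/(2·13.84) = 0.433.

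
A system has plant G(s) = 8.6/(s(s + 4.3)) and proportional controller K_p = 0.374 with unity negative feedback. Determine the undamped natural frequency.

1 + K_p·G(s) = 0 gives s² + 4.3s + 3.216 = 0.
Matching s² + 2ζω_n s + ω_n²: ω_n = √3.216 = 1.793 rad/s and 2ζω_n = 4.3, so ζ = 4.3/(2·1.793) = 1.2.

ω_n = 1.79 rad/s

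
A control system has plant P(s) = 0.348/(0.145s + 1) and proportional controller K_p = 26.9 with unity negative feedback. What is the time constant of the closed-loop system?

Closed loop: T(s) = K_p·P/(1+K_p·P) = 9.361/(0.145s + 1 + 9.361), with pole at s = −(1 + 9.361)/0.145 = −71.46.
Closed-loop time constant τ = 1/71.46 = 0.014 s.

τ = 0.014 s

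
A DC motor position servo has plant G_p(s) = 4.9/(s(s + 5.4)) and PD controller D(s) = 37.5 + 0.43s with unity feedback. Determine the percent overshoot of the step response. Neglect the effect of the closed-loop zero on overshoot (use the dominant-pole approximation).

Forward path: (37.5 + 0.43s)·4.9/(s(s+5.4)). The closed-loop characteristic equation is s² + (5.4 + 4.9·0.43)s + 4.9·37.5 = 0.
That is s² + 7.507s + 183.8 = 0, so ω_n = 13.56 rad/s and ζ = 7.507/(2·13.56) = 0.2769.
%OS = 100·exp(−πζ/√(1−ζ²)) = 40.4%.

40.4%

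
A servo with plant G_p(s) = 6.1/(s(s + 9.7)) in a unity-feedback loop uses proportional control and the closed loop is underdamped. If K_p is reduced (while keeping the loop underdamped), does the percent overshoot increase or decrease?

decrease

ζ = 9.7/(2√(6.1K_p)) rises as K_p falls; higher damping means less overshoot.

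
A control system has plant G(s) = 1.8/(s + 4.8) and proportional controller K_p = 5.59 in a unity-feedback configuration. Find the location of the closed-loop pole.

s = -14.86

Closed-loop transfer function: T(s) = K_p·G(s)/(1 + K_p·G(s)) = 10.06/(s + 4.8 + 10.06) = 10.06/(s + 14.86).
The closed-loop pole is at s = −14.86.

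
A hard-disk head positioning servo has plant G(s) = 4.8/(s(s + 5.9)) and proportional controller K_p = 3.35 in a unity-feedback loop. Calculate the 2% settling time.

T_s ≈ 1.36 s

The closed-loop denominator s² + 5.9s + 16.08 gives ω_n = √16.08 = 4.01 and ζ = 5.9/(2ω_n) = 0.7357.
2% settling time T_s ≈ 4/(ζω_n) = 4/2.95 = 1.36 s.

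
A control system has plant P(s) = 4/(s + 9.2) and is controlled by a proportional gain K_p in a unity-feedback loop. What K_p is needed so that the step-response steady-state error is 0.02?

K_p = 113

For a type-0 loop with proportional control, e_ss = 1/(1 + K_p·P(0)).
P(0) = 0.4348. Require 1/(1 + K_p·0.4348) = 0.02, so 1 + 0.4348·K_p = 50.
K_p = (50 − 1)/0.4348 = 113.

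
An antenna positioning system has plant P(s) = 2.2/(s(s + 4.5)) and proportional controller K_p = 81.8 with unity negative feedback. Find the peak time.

The closed-loop denominator s² + 4.5s + 180 gives ω_n = √180 = 13.41 and ζ = 4.5/(2ω_n) = 0.1677.
Damped frequency ω_d = ω_n√(1−ζ²) = 13.22 rad/s, so peak time T_p = π/ω_d = 0.238 s.

T_p = 0.238 s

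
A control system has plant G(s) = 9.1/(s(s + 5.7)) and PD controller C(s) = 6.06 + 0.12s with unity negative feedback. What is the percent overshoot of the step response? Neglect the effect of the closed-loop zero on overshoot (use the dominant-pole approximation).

Forward path: (6.06 + 0.12s)·9.1/(s(s+5.7)). The closed-loop characteristic equation is s² + (5.7 + 9.1·0.12)s + 9.1·6.06 = 0.
That is s² + 6.792s + 55.15 = 0, so ω_n = 7.426 rad/s and ζ = 6.792/(2·7.426) = 0.4573.
%OS = 100·exp(−πζ/√(1−ζ²)) = 19.9%.

19.9%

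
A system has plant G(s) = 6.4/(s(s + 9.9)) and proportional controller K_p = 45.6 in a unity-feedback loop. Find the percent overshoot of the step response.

38.6%

The closed-loop denominator s² + 9.9s + 291.8 gives ω_n = √291.8 = 17.08 and ζ = 9.9/(2ω_n) = 0.2898.
%OS = 100·exp(−πζ/√(1−ζ²)) = 100·exp(−π·0.2898/√0.916) = 38.6%.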